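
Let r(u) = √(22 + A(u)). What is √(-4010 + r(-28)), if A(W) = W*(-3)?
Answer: √(-4010 + √106) ≈ 63.243*I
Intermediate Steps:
A(W) = -3*W
r(u) = √(22 - 3*u)
√(-4010 + r(-28)) = √(-4010 + √(22 - 3*(-28))) = √(-4010 + √(22 + 84)) = √(-4010 + √106)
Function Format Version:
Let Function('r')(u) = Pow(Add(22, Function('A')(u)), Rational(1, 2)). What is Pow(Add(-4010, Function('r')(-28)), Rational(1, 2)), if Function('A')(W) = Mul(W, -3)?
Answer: Pow(Add(-4010, Pow(106, Rational(1, 2))), Rational(1, 2)) ≈ Mul(63.243, I)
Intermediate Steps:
Function('A')(W) = Mul(-3, W)
Function('r')(u) = Pow(Add(22, Mul(-3, u)), Rational(1, 2))
Pow(Add(-4010, Function('r')(-28)), Rational(1, 2)) = Pow(Add(-4010, Pow(Add(22, Mul(-3, -28)), Rational(1, 2))), Rational(1, 2)) = Pow(Add(-4010, Pow(Add(22, 84), Rational(1, 2))), Rational(1, 2)) = Pow(Add(-4010, Pow(106, Rational(1, 2))), Rational(1, 2))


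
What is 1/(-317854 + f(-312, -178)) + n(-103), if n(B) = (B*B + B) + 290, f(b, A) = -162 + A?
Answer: 3435222423/318194 ≈ 10796.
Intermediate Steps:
n(B) = 290 + B + B² (n(B) = (B² + B) + 290 = (B + B²) + 290 = 290 + B + B²)
1/(-317854 + f(-312, -178)) + n(-103) = 1/(-317854 + (-162 - 178)) + (290 - 103 + (-103)²) = 1/(-317854 - 340) + (290 - 103 + 10609) = 1/(-318194) + 10796 = -1/318194 + 10796 = 3435222423/318194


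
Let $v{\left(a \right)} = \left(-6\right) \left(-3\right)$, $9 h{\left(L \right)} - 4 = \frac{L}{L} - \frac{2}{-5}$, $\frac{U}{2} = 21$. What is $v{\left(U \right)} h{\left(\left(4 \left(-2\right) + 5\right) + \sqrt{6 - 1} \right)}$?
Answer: $\frac{54}{5} \approx 10.8$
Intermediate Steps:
$U = 42$ ($U = 2 \cdot 21 = 42$)
$h{\left(L \right)} = \frac{3}{5}$ ($h{\left(L \right)} = \frac{4}{9} + \frac{\frac{L}{L} - \frac{2}{-5}}{9} = \frac{4}{9} + \frac{1 - - \frac{2}{5}}{9} = \frac{4}{9} + \frac{1 + \frac{2}{5}}{9} = \frac{4}{9} + \frac{1}{9} \cdot \frac{7}{5} = \frac{4}{9} + \frac{7}{45} = \frac{3}{5}$)
$v{\left(a \right)} = 18$
$v{\left(U \right)} h{\left(\left(4 \left(-2\right) + 5\right) + \sqrt{6 - 1} \right)} = 18 \cdot \frac{3}{5} = \frac{54}{5}$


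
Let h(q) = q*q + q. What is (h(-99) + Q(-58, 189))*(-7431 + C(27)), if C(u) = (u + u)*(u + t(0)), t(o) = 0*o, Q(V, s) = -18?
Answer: -57842532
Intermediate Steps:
h(q) = q + q² (h(q) = q² + q = q + q²)
t(o) = 0
C(u) = 2*u² (C(u) = (u + u)*(u + 0) = (2*u)*u = 2*u²)
(h(-99) + Q(-58, 189))*(-7431 + C(27)) = (-99*(1 - 99) - 18)*(-7431 + 2*27²) = (-99*(-98) - 18)*(-7431 + 2*729) = (9702 - 18)*(-7431 + 1458) = 9684*(-5973) = -57842532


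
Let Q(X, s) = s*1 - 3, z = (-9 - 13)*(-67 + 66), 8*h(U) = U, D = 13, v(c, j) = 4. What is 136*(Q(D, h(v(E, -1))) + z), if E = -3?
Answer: 2652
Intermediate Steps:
h(U) = U/8
z = 22 (z = -22*(-1) = 22)
Q(X, s) = -3 + s (Q(X, s) = s - 3 = -3 + s)
136*(Q(D, h(v(E, -1))) + z) = 136*((-3 + (⅛)*4) + 22) = 136*((-3 + ½) + 22) = 136*(-5/2 + 22) = 136*(39/2) = 2652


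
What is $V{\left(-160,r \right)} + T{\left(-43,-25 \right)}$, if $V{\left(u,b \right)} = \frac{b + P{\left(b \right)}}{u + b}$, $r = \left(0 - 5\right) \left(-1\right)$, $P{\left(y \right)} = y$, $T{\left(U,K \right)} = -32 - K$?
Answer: $- \frac{219}{31} \approx -7.0645$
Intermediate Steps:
$r = 5$ ($r = \left(-5\right) \left(-1\right) = 5$)
$V{\left(u,b \right)} = \frac{2 b}{b + u}$ ($V{\left(u,b \right)} = \frac{b + b}{u + b} = \frac{2 b}{b + u}$)
$V{\left(-160,r \right)} + T{\left(-43,-25 \right)} = 2 \cdot 5 \frac{1}{5 - 160} - 7 = 2 \cdot 5 \frac{1}{-155} + \left(-32 + 25\right) = 2 \cdot 5 \left(- \frac{1}{155}\right) - 7 = - \frac{2}{31} - 7 = - \frac{219}{31}$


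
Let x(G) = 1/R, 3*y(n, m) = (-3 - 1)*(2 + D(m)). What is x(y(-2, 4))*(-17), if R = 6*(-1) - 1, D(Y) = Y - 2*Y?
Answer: 17/7 ≈ 2.4286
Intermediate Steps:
D(Y) = -Y
R = -7 (R = -6 - 1 = -7)
y(n, m) = -8/3 + 4*m/3 (y(n, m) = ((-3 - 1)*(2 - m))/3 = (-4*(2 - m))/3 = (-8 + 4*m)/3 = -8/3 + 4*m/3)
x(G) = -1/7 (x(G) = 1/(-7) = -1/7)
x(y(-2, 4))*(-17) = -1/7*(-17) = 17/7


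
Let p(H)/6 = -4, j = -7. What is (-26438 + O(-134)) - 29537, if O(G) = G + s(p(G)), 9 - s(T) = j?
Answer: -56093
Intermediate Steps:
p(H) = -24 (p(H) = 6*(-4) = -24)
s(T) = 16 (s(T) = 9 - 1*(-7) = 9 + 7 = 16)
O(G) = 16 + G (O(G) = G + 16 = 16 + G)
(-26438 + O(-134)) - 29537 = (-26438 + (16 - 134)) - 29537 = (-26438 - 118) - 29537 = -26556 - 29537 = -56093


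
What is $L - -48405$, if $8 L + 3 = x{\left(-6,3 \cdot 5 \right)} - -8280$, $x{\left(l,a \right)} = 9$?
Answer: $\frac{197763}{4} \approx 49441.0$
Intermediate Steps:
$L = \frac{4143}{4}$ ($L = - \frac{3}{8} + \frac{9 - -8280}{8} = - \frac{3}{8} + \frac{9 + 8280}{8} = - \frac{3}{8} + \frac{1}{8} \cdot 8289 = - \frac{3}{8} + \frac{8289}{8} = \frac{4143}{4} \approx 1035.8$)
$L - -48405 = \frac{4143}{4} - -48405 = \frac{4143}{4} + 48405 = \frac{197763}{4}$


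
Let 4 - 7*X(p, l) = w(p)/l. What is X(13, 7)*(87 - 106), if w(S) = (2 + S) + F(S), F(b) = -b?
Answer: -494/49 ≈ -10.082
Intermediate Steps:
w(S) = 2 (w(S) = (2 + S) - S = 2)
X(p, l) = 4/7 - 2/(7*l)
X(13, 7)*(87 - 106) = ((2/7)*(-1 + 2*7)/7)*(87 - 106) = ((2/7)*(1/7)*(-1 + 14))*(-19) = ((2/7)*(1/7)*13)*(-19) = (26/49)*(-19) = -494/49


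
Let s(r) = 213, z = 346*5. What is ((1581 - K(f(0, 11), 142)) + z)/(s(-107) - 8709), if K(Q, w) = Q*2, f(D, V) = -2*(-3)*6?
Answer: -3239/8496 ≈ -0.38124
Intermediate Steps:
z = 1730
f(D, V) = 36 (f(D, V) = 6*6 = 36)
K(Q, w) = 2*Q
((1581 - K(f(0, 11), 142)) + z)/(s(-107) - 8709) = ((1581 - 2*36) + 1730)/(213 - 8709) = ((1581 - 1*72) + 1730)/(-8496) = ((1581 - 72) + 1730)*(-1/8496) = (1509 + 1730)*(-1/8496) = 3239*(-1/8496) = -3239/8496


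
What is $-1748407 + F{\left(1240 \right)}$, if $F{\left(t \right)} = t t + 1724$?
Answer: $-209083$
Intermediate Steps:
$F{\left(t \right)} = 1724 + t^{2}$ ($F{\left(t \right)} = t^{2} + 1724 = 1724 + t^{2}$)
$-1748407 + F{\left(1240 \right)} = -1748407 + \left(1724 + 1240^{2}\right) = -1748407 + \left(1724 + 1537600\right) = -1748407 + 1539324 = -209083$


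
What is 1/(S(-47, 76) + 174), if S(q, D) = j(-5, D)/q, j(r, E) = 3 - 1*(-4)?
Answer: 47/8171 ≈ 0.0057520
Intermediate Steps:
j(r, E) = 7 (j(r, E) = 3 + 4 = 7)
S(q, D) = 7/q
1/(S(-47, 76) + 174) = 1/(7/(-47) + 174) = 1/(7*(-1/47) + 174) = 1/(-7/47 + 174) = 1/(8171/47) = 47/8171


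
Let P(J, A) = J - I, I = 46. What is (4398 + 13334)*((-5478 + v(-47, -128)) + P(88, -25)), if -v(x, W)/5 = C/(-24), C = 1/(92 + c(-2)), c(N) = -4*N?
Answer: -11566933807/120 ≈ -9.6391e+7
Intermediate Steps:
C = 1/100 (C = 1/(92 - 4*(-2)) = 1/(92 + 8) = 1/100 ≈ 0.010000)
v(x, W) = 1/480 (v(x, W) = -1/(20*(-24)) = -(-1)/(20*24) = -5*(-1/2400) = 1/480)
P(J, A) = -46 + J (P(J, A) = J - 1*46 = J - 46 = -46 + J)
(4398 + 13334)*((-5478 + v(-47, -128)) + P(88, -25)) = (4398 + 13334)*((-5478 + 1/480) + (-46 + 88)) = 17732*(-2629439/480 + 42) = 17732*(-2609279/480) = -11566933807/120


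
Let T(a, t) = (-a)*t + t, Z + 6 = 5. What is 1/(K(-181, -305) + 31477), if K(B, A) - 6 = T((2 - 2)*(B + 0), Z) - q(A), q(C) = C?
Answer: 1/31787 ≈ 3.1459e-5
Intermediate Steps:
Z = -1 (Z = -6 + 5 = -1)
T(a, t) = t - a*t (T(a, t) = -a*t + t = t - a*t)
K(B, A) = 5 - A (K(B, A) = 6 + (-(1 - (2 - 2)*(B + 0)) - A) = 6 + (-(1 - 0*B) - A) = 6 + (-(1 - 1*0) - A) = 6 + (-(1 + 0) - A) = 6 + (-1*1 - A) = 6 + (-1 - A) = 5 - A)
1/(K(-181, -305) + 31477) = 1/((5 - 1*(-305)) + 31477) = 1/((5 + 305) + 31477) = 1/(310 + 31477) = 1/31787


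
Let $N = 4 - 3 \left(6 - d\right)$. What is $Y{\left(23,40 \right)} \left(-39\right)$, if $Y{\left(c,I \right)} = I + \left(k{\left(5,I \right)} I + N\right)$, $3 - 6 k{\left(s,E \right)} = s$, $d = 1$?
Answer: $-611$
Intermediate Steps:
$k{\left(s,E \right)} = \frac{1}{2} - \frac{s}{6}$
$N = -11$ ($N = 4 - 3 \left(6 - 1\right) = 4 - 15 = -11$)
$Y{\left(c,I \right)} = -11 + \frac{2 I}{3}$ ($Y{\left(c,I \right)} = I + \left(\left(\frac{1}{2} - \frac{5}{6}\right) I - 11\right) = I - \left(11 + \frac{I}{3}\right) = -11 + \frac{2 I}{3}$)
$Y{\left(23,40 \right)} \left(-39\right) = \left(-11 + \frac{2}{3} \cdot 40\right) \left(-39\right) = \left(-11 + \frac{80}{3}\right) \left(-39\right) = \frac{47}{3} \left(-39\right) = -611$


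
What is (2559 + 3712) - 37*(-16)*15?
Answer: 15151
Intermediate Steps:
(2559 + 3712) - 37*(-16)*15 = 6271 - (-592)*15 = 6271 - 1*(-8880) = 6271 + 8880 = 15151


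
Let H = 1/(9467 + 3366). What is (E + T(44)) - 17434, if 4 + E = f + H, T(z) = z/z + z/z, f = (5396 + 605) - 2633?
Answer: -180534643/12833 ≈ -14068.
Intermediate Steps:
H = 1/12833 ≈ 7.7924e-5
f = 3368 (f = 6001 - 2633 = 3368)
T(z) = 2 (T(z) = 1 + 1 = 2)
E = 43170213/12833 (E = -4 + (3368 + 1/12833) = -4 + 43221545/12833 = 43170213/12833 ≈ 3364.0)
(E + T(44)) - 17434 = (43170213/12833 + 2) - 17434 = 43195879/12833 - 17434 = -180534643/12833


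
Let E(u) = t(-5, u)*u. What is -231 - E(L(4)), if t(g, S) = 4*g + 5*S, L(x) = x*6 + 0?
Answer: -2631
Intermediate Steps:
L(x) = 6*x (L(x) = 6*x + 0 = 6*x)
E(u) = u*(-20 + 5*u) (E(u) = (4*(-5) + 5*u)*u = (-20 + 5*u)*u = u*(-20 + 5*u))
-231 - E(L(4)) = -231 - 5*6*4*(-4 + 6*4) = -231 - 5*24*(-4 + 24) = -231 - 5*24*20 = -231 - 1*2400 = -231 - 2400 = -2631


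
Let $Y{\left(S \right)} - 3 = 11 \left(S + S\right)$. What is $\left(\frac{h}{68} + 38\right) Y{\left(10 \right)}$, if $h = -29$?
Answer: $\frac{569765}{68} \approx 8378.9$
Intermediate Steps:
$Y{\left(S \right)} = 3 + 22 S$ ($Y{\left(S \right)} = 3 + 11 \left(S + S\right) = 3 + 11 \cdot 2 S = 3 + 22 S$)
$\left(\frac{h}{68} + 38\right) Y{\left(10 \right)} = \left(- \frac{29}{68} + 38\right) \left(3 + 22 \cdot 10\right) = \left(\left(-29\right) \frac{1}{68} + 38\right) \left(3 + 220\right) = \left(- \frac{29}{68} + 38\right) 223 = \frac{2555}{68} \cdot 223 = \frac{569765}{68}$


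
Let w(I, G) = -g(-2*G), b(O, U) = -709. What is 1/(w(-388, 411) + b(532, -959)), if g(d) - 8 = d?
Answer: 1/105 ≈ 0.0095238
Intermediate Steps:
g(d) = 8 + d
w(I, G) = -8 + 2*G (w(I, G) = -(8 - 2*G) = -8 + 2*G)
1/(w(-388, 411) + b(532, -959)) = 1/((-8 + 2*411) - 709) = 1/((-8 + 822) - 709) = 1/(814 - 709) = 1/105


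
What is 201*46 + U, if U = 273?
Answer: 9519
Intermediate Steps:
201*46 + U = 201*46 + 273 = 9246 + 273 = 9519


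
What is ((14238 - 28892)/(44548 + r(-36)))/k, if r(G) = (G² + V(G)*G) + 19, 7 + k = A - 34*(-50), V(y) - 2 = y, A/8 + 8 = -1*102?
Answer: -14654/38281731 ≈ -0.00038279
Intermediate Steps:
A = -880 (A = -64 + 8*(-1*102) = -64 + 8*(-102) = -64 - 816 = -880)
V(y) = 2 + y
k = 813 (k = -7 + (-880 - 34*(-50)) = -7 + (-880 + 1700) = -7 + 820 = 813)
r(G) = 19 + G² + G*(2 + G) (r(G) = (G² + (2 + G)*G) + 19 = (G² + G*(2 + G)) + 19 = 19 + G² + G*(2 + G))
((14238 - 28892)/(44548 + r(-36)))/k = ((14238 - 28892)/(44548 + (19 + (-36)² - 36*(2 - 36))))/813 = -14654/(44548 + (19 + 1296 - 36*(-34)))*(1/813) = -14654/(44548 + (19 + 1296 + 1224))*(1/813) = -14654/(44548 + 2539)*(1/813) = -14654/47087*(1/813) = -14654*1/47087*(1/813) = -14654/47087*1/813 = -14654/38281731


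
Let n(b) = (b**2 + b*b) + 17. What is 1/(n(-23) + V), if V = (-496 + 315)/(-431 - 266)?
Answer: 697/749456 ≈ 0.00093001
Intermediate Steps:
V = 181/697 (V = -181/(-697) = -181*(-1/697) = 181/697 ≈ 0.25968)
n(b) = 17 + 2*b**2 (n(b) = (b**2 + b**2) + 17 = 2*b**2 + 17 = 17 + 2*b**2)
1/(n(-23) + V) = 1/((17 + 2*(-23)**2) + 181/697) = 1/((17 + 2*529) + 181/697) = 1/((17 + 1058) + 181/697) = 1/(1075 + 181/697) = 1/(749456/697) = 697/749456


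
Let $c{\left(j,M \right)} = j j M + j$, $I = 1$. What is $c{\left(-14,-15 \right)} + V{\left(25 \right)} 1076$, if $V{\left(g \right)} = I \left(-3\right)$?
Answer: $-6182$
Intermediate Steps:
$V{\left(g \right)} = -3$ ($V{\left(g \right)} = 1 \left(-3\right) = -3$)
$c{\left(j,M \right)} = j + M j^{2}$ ($c{\left(j,M \right)} = j^{2} M + j = M j^{2} + j = j + M j^{2}$)
$c{\left(-14,-15 \right)} + V{\left(25 \right)} 1076 = - 14 \left(1 - -210\right) - 3228 = - 14 \left(1 + 210\right) - 3228 = \left(-14\right) 211 - 3228 = -2954 - 3228 = -6182$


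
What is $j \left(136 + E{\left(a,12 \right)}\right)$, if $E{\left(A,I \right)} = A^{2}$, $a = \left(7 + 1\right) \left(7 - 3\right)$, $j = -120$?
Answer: $-139200$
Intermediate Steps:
$a = 32$ ($a = 8 \cdot 4 = 32$)
$j \left(136 + E{\left(a,12 \right)}\right) = - 120 \left(136 + 32^{2}\right) = - 120 \left(136 + 1024\right) = \left(-120\right) 1160 = -139200$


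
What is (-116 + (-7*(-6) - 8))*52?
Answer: -4264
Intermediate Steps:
(-116 + (-7*(-6) - 8))*52 = (-116 + (42 - 8))*52 = (-116 + 34)*52 = -82*52 = -4264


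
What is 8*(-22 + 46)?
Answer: 192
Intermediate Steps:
8*(-22 + 46) = 8*24 = 192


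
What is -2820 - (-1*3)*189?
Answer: -2253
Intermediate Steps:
-2820 - (-1*3)*189 = -2820 - (-3)*189 = -2820 - 1*(-567) = -2820 + 567 = -2253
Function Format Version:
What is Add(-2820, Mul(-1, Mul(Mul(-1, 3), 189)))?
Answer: -2253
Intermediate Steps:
Add(-2820, Mul(-1, Mul(Mul(-1, 3), 189))) = Add(-2820, Mul(-1, Mul(-3, 189))) = Add(-2820, Mul(-1, -567)) = Add(-2820, 567) = -2253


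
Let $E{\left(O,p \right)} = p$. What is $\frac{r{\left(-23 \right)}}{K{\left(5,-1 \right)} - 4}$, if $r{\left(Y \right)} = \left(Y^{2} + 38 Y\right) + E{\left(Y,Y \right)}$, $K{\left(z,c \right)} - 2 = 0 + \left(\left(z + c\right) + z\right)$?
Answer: $- \frac{368}{7} \approx -52.571$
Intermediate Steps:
$K{\left(z,c \right)} = 2 + c + 2 z$ ($K{\left(z,c \right)} = 2 + \left(0 + \left(\left(z + c\right) + z\right)\right) = 2 + \left(0 + \left(\left(c + z\right) + z\right)\right) = 2 + \left(0 + \left(c + 2 z\right)\right) = 2 + \left(c + 2 z\right) = 2 + c + 2 z$)
$r{\left(Y \right)} = Y^{2} + 39 Y$ ($r{\left(Y \right)} = \left(Y^{2} + 38 Y\right) + Y = Y^{2} + 39 Y$)
$\frac{r{\left(-23 \right)}}{K{\left(5,-1 \right)} - 4} = \frac{\left(-23\right) \left(39 - 23\right)}{\left(2 - 1 + 2 \cdot 5\right) - 4} = \frac{\left(-23\right) 16}{\left(2 - 1 + 10\right) - 4} = \frac{1}{11 - 4} \left(-368\right) = \frac{1}{7} \left(-368\right) = - \frac{368}{7}$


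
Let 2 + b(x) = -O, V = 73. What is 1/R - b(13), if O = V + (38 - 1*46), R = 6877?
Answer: 460760/6877 ≈ 67.000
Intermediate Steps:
O = 65 (O = 73 + (38 - 1*46) = 73 + (38 - 46) = 73 - 8 = 65)
b(x) = -67 (b(x) = -2 - 1*65 = -2 - 65 = -67)
1/R - b(13) = 1/6877 - 1*(-67) = 1/6877 + 67 = 460760/6877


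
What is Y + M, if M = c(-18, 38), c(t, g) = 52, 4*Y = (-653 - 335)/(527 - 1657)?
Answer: 59007/1130 ≈ 52.219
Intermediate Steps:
Y = 247/1130 (Y = ((-653 - 335)/(527 - 1657))/4 = (-988/(-1130))/4 = (-988*(-1/1130))/4 = (¼)*(494/565) = 247/1130 ≈ 0.21858)
M = 52
Y + M = 247/1130 + 52 = 59007/1130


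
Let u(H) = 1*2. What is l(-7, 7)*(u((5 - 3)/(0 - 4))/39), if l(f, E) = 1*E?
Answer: 14/39 ≈ 0.35897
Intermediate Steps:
u(H) = 2
l(f, E) = E
l(-7, 7)*(u((5 - 3)/(0 - 4))/39) = 7*(2/39) = 14/39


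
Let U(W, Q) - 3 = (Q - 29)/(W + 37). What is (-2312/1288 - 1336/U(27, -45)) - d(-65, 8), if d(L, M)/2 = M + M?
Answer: -7204091/9499 ≈ -758.41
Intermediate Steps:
d(L, M) = 4*M (d(L, M) = 2*(M + M) = 2*(2*M) = 4*M)
U(W, Q) = 3 + (-29 + Q)/(37 + W) (U(W, Q) = 3 + (Q - 29)/(W + 37) = 3 + (-29 + Q)/(37 + W))
(-2312/1288 - 1336/U(27, -45)) - d(-65, 8) = (-2312/1288 - 1336*(37 + 27)/(82 - 45 + 3*27)) - 4*8 = (-2312*1/1288 - 1336*64/(82 - 45 + 81)) - 1*32 = (-289/161 - 1336/((1/64)*118)) - 32 = (-289/161 - 1336/59/32) - 32 = (-289/161 - 1336*32/59) - 32 = (-289/161 - 42752/59) - 32 = -6900123/9499 - 32 = -7204091/9499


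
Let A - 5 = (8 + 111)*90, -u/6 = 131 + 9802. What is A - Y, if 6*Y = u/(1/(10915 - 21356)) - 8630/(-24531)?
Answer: -7631574822949/73593 ≈ -1.0370e+8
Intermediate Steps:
u = -59598 (u = -6*(131 + 9802) = -6*9933 = -59598)
A = 10715 (A = 5 + (8 + 111)*90 = 5 + 119*90 = 5 + 10710 = 10715)
Y = 7632363371944/73593 (Y = (-59598/(1/(10915 - 21356)) - 8630/(-24531))/6 = (-59598/(1/(-10441)) - 8630*(-1/24531))/6 = (-59598/(-1/10441) + 8630/24531)/6 = (-59598*(-10441) + 8630/24531)/6 = (622262718 + 8630/24531)/6 = (⅙)*(15264726743888/24531) = 7632363371944/73593 ≈ 1.0371e+8)
A - Y = 10715 - 1*7632363371944/73593 = 10715 - 7632363371944/73593 = -7631574822949/73593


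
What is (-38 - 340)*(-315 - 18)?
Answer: 125874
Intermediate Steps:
(-38 - 340)*(-315 - 18) = -378*(-333) = 125874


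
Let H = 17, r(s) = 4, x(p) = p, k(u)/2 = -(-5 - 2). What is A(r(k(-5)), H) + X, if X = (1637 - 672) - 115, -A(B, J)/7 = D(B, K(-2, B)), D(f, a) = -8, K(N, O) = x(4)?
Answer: 906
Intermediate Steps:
k(u) = 14 (k(u) = 2*(-(-5 - 2)) = 2*(-1*(-7)) = 2*7 = 14)
K(N, O) = 4
A(B, J) = 56 (A(B, J) = -7*(-8) = 56)
X = 850 (X = 965 - 115 = 850)
A(r(k(-5)), H) + X = 56 + 850 = 906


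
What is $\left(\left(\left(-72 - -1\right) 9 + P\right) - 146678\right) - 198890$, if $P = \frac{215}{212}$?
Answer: $- \frac{73395669}{212} \approx -3.4621 \cdot 10^{5}$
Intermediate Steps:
$P = \frac{215}{212}$ ($P = 215 \cdot \frac{1}{212} = \frac{215}{212} \approx 1.0142$)
$\left(\left(\left(-72 - -1\right) 9 + P\right) - 146678\right) - 198890 = \left(\left(\left(-72 - -1\right) 9 + \frac{215}{212}\right) - 146678\right) - 198890 = \left(\left(\left(-72 + 1\right) 9 + \frac{215}{212}\right) - 146678\right) - 198890 = \left(\left(\left(-71\right) 9 + \frac{215}{212}\right) - 146678\right) - 198890 = \left(\left(-639 + \frac{215}{212}\right) - 146678\right) - 198890 = \left(- \frac{135253}{212} - 146678\right) - 198890 = - \frac{31230989}{212} - 198890 = - \frac{73395669}{212}$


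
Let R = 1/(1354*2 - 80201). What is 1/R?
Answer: -77493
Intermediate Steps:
R = -1/77493 (R = 1/(2708 - 80201) = 1/(-77493) = -1/77493 ≈ -1.2904e-5)
1/R = 1/(-1/77493) = -77493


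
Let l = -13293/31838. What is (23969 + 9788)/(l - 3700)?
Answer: -1074755366/117813893 ≈ -9.1225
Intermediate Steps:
l = -13293/31838 (l = -13293*1/31838 = -13293/31838 ≈ -0.41752)
(23969 + 9788)/(l - 3700) = (23969 + 9788)/(-13293/31838 - 3700) = 33757/(-117813893/31838) = 33757*(-31838/117813893) = -1074755366/117813893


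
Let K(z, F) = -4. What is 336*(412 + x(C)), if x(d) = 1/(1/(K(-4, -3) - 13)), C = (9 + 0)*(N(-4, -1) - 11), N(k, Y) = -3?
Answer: 132720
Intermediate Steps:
C = -126 (C = (9 + 0)*(-3 - 11) = 9*(-14) = -126)
x(d) = -17 (x(d) = 1/(1/(-4 - 13)) = 1/(1/(-17)) = 1/(-1/17) = -17)
336*(412 + x(C)) = 336*(412 - 17) = 336*395 = 132720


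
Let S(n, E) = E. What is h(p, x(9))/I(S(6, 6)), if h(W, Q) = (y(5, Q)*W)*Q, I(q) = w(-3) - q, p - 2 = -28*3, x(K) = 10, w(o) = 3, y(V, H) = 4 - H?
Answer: -1640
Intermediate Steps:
p = -82 (p = 2 - 28*3 = 2 - 84 = -82)
I(q) = 3 - q
h(W, Q) = Q*W*(4 - Q) (h(W, Q) = ((4 - Q)*W)*Q = (W*(4 - Q))*Q = Q*W*(4 - Q))
h(p, x(9))/I(S(6, 6)) = (10*(-82)*(4 - 1*10))/(3 - 1*6) = (10*(-82)*(4 - 10))/(3 - 6) = (10*(-82)*(-6))/(-3) = 4920*(-⅓) = -1640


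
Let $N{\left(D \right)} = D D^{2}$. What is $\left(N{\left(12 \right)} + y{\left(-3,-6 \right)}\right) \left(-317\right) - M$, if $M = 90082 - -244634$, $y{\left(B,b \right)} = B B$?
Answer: $-885345$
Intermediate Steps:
$y{\left(B,b \right)} = B^{2}$
$N{\left(D \right)} = D^{3}$
$M = 334716$ ($M = 90082 + 244634 = 334716$)
$\left(N{\left(12 \right)} + y{\left(-3,-6 \right)}\right) \left(-317\right) - M = \left(12^{3} + \left(-3\right)^{2}\right) \left(-317\right) - 334716 = \left(1728 + 9\right) \left(-317\right) - 334716 = 1737 \left(-317\right) - 334716 = -550629 - 334716 = -885345$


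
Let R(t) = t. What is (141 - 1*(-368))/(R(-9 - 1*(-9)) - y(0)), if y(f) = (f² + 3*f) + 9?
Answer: -509/9 ≈ -56.556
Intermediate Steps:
y(f) = 9 + f² + 3*f
(141 - 1*(-368))/(R(-9 - 1*(-9)) - y(0)) = (141 - 1*(-368))/((-9 - 1*(-9)) - (9 + 0² + 3*0)) = (141 + 368)/((-9 + 9) - (9 + 0 + 0)) = 509/(0 - 1*9) = 509/(0 - 9) = 509/(-9) = 509*(-⅑) = -509/9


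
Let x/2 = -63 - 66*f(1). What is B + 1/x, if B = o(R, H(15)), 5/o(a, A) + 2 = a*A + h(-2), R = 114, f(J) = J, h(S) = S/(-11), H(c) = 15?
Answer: -230/242391 ≈ -0.00094888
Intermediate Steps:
h(S) = -S/11 (h(S) = S*(-1/11) = -S/11)
x = -258 (x = 2*(-63 - 66*1) = 2*(-63 - 66) = 2*(-129) = -258)
o(a, A) = 5/(-20/11 + A*a) (o(a, A) = 5/(-2 + (a*A - 1/11*(-2))) = 5/(-2 + (A*a + 2/11)) = 5/(-2 + (2/11 + A*a)) = 5/(-20/11 + A*a))
B = 11/3758 (B = 55/(-20 + 11*15*114) = 55/(-20 + 18810) = 55/18790 = 55*(1/18790) = 11/3758 ≈ 0.0029271)
B + 1/x = 11/3758 + 1/(-258) = 11/3758 - 1/258 = -230/242391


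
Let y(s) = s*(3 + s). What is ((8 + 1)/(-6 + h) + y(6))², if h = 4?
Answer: 9801/4 ≈ 2450.3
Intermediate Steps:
((8 + 1)/(-6 + h) + y(6))² = ((8 + 1)/(-6 + 4) + 6*(3 + 6))² = (9/(-2) + 6*9)² = (9*(-½) + 54)² = (-9/2 + 54)² = (99/2)² = 9801/4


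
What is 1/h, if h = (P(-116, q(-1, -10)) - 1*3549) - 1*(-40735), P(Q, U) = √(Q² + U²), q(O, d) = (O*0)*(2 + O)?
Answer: 1/37302 ≈ 2.6808e-5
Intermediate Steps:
q(O, d) = 0 (q(O, d) = 0*(2 + O) = 0)
h = 37302 (h = (√((-116)² + 0²) - 1*3549) - 1*(-40735) = (√(13456 + 0) - 3549) + 40735 = (√13456 - 3549) + 40735 = (116 - 3549) + 40735 = -3433 + 40735 = 37302)
1/h = 1/37302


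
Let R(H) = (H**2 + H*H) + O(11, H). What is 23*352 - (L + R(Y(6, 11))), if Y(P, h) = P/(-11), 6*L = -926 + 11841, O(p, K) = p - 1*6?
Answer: 4552919/726 ≈ 6271.2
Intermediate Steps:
O(p, K) = -6 + p (O(p, K) = p - 6 = -6 + p)
L = 10915/6 (L = (-926 + 11841)/6 = (1/6)*10915 = 10915/6 ≈ 1819.2)
Y(P, h) = -P/11 (Y(P, h) = P*(-1/11) = -P/11)
R(H) = 5 + 2*H**2 (R(H) = (H**2 + H*H) + (-6 + 11) = (H**2 + H**2) + 5 = 2*H**2 + 5 = 5 + 2*H**2)
23*352 - (L + R(Y(6, 11))) = 23*352 - (10915/6 + (5 + 2*(-1/11*6)**2)) = 8096 - (10915/6 + (5 + 2*(-6/11)**2)) = 8096 - (10915/6 + (5 + 2*(36/121))) = 8096 - (10915/6 + (5 + 72/121)) = 8096 - (10915/6 + 677/121) = 8096 - 1*1324777/726 = 8096 - 1324777/726 = 4552919/726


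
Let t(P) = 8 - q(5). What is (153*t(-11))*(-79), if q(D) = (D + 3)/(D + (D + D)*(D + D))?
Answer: -3352128/35 ≈ -95775.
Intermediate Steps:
q(D) = (3 + D)/(D + 4*D²) (q(D) = (3 + D)/(D + (2*D)*(2*D)) = (3 + D)/(D + 4*D²))
t(P) = 832/105 (t(P) = 8 - (3 + 5)/(5*(1 + 4*5)) = 8 - 8/(5*(1 + 20)) = 8 - 8/(5*21) = 8 - 1*8/105 = 8 - 8/105 = 832/105)
(153*t(-11))*(-79) = (153*(832/105))*(-79) = (42432/35)*(-79) = -3352128/35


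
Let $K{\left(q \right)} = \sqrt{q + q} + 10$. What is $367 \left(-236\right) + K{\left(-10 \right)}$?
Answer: $-86602 + 2 i \sqrt{5} \approx -86602.0 + 4.4721 i$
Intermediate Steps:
$K{\left(q \right)} = 10 + \sqrt{2} \sqrt{q}$ ($K{\left(q \right)} = \sqrt{2 q} + 10 = \sqrt{2} \sqrt{q} + 10 = 10 + \sqrt{2} \sqrt{q}$)
$367 \left(-236\right) + K{\left(-10 \right)} = 367 \left(-236\right) + \left(10 + \sqrt{2} \sqrt{-10}\right) = -86612 + \left(10 + \sqrt{2} i \sqrt{10}\right) = -86612 + \left(10 + 2 i \sqrt{5}\right) = -86602 + 2 i \sqrt{5}$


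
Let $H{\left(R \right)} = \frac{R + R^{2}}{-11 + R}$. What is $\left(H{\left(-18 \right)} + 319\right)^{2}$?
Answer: $\frac{80013025}{841} \approx 95140.0$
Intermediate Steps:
$H{\left(R \right)} = \frac{R + R^{2}}{-11 + R}$
$\left(H{\left(-18 \right)} + 319\right)^{2} = \left(- \frac{18 \left(1 - 18\right)}{-11 - 18} + 319\right)^{2} = \left(\left(-18\right) \frac{1}{-29} \left(-17\right) + 319\right)^{2} = \left(\left(-18\right) \left(- \frac{1}{29}\right) \left(-17\right) + 319\right)^{2} = \left(- \frac{306}{29} + 319\right)^{2} = \left(\frac{8945}{29}\right)^{2} = \frac{80013025}{841}$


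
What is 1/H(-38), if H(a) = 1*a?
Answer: -1/38 ≈ -0.026316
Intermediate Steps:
H(a) = a
1/H(-38) = 1/(-38) = -1/38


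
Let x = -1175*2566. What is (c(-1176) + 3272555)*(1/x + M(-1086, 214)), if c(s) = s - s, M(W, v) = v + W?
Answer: -1720790317214111/603010 ≈ -2.8537e+9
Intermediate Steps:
M(W, v) = W + v
x = -3015050
c(s) = 0
(c(-1176) + 3272555)*(1/x + M(-1086, 214)) = (0 + 3272555)*(1/(-3015050) + (-1086 + 214)) = 3272555*(-1/3015050 - 872) = 3272555*(-2629123601/3015050) = -1720790317214111/603010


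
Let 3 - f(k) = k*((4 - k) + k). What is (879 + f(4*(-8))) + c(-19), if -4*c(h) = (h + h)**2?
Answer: 649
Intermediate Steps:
c(h) = -h**2 (c(h) = -(h + h)**2/4 = -4*h**2/4 = -h**2)
f(k) = 3 - 4*k (f(k) = 3 - k*((4 - k) + k) = 3 - k*4 = 3 - 4*k)
(879 + f(4*(-8))) + c(-19) = (879 + (3 - 16*(-8))) - 1*(-19)**2 = (879 + (3 - 4*(-32))) - 1*361 = (879 + (3 + 128)) - 361 = (879 + 131) - 361 = 1010 - 361 = 649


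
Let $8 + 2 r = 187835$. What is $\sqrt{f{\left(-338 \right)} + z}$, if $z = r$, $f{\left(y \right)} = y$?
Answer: $\frac{\sqrt{374302}}{2} \approx 305.9$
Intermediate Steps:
$r = \frac{187827}{2}$ ($r = -4 + \frac{1}{2} \cdot 187835 = -4 + \frac{187835}{2} = \frac{187827}{2} \approx 93914.0$)
$z = \frac{187827}{2} \approx 93914.0$
$\sqrt{f{\left(-338 \right)} + z} = \sqrt{-338 + \frac{187827}{2}} = \sqrt{\frac{187151}{2}} = \frac{\sqrt{374302}}{2}$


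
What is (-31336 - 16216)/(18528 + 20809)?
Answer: -47552/39337 ≈ -1.2088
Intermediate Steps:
(-31336 - 16216)/(18528 + 20809) = -47552/39337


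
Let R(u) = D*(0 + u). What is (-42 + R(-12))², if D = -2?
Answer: 324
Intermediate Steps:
R(u) = -2*u (R(u) = -2*(0 + u) = -2*u)
(-42 + R(-12))² = (-42 - 2*(-12))² = (-42 + 24)² = (-18)² = 324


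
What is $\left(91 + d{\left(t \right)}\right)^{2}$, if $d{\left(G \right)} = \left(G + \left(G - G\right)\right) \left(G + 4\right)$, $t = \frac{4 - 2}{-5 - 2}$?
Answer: $\frac{19421649}{2401} \approx 8089.0$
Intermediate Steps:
$t = - \frac{2}{7}$ ($t = \frac{2}{-7} = 2 \left(- \frac{1}{7}\right) = - \frac{2}{7} \approx -0.28571$)
$d{\left(G \right)} = G \left(4 + G\right)$ ($d{\left(G \right)} = \left(G + 0\right) \left(4 + G\right) = G \left(4 + G\right)$)
$\left(91 + d{\left(t \right)}\right)^{2} = \left(91 - \frac{2 \left(4 - \frac{2}{7}\right)}{7}\right)^{2} = \left(91 - \frac{52}{49}\right)^{2} = \left(\frac{4407}{49}\right)^{2} = \frac{19421649}{2401}$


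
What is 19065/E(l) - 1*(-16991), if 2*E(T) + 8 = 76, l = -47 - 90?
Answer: 596759/34 ≈ 17552.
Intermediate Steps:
l = -137
E(T) = 34 (E(T) = -4 + (1/2)*76 = -4 + 38 = 34)
19065/E(l) - 1*(-16991) = 19065/34 - 1*(-16991) = 19065*(1/34) + 16991 = 19065/34 + 16991 = 596759/34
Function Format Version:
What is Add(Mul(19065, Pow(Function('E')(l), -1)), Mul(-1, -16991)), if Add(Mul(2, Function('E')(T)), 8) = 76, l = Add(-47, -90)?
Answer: Rational(596759, 34) ≈ 17552.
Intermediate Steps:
l = -137
Function('E')(T) = 34 (Function('E')(T) = Add(-4, Mul(Rational(1, 2), 76)) = Add(-4, 38) = 34)
Add(Mul(19065, Pow(Function('E')(l), -1)), Mul(-1, -16991)) = Add(Mul(19065, Pow(34, -1)), Mul(-1, -16991)) = Add(Mul(19065, Rational(1, 34)), 16991) = Add(Rational(19065, 34), 16991) = Rational(596759, 34)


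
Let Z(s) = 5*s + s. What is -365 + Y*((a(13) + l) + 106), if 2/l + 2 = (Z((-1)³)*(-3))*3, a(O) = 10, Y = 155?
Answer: 458145/26 ≈ 17621.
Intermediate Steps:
Z(s) = 6*s
l = 1/26 (l = 2/(-2 + ((6*(-1)³)*(-3))*3) = 2/(-2 + ((6*(-1))*(-3))*3) = 2/(-2 - 6*(-3)*3) = 2/(-2 + 18*3) = 2/(-2 + 54) = 2/52 = 2*(1/52) = 1/26 ≈ 0.038462)
-365 + Y*((a(13) + l) + 106) = -365 + 155*((10 + 1/26) + 106) = -365 + 155*(261/26 + 106) = -365 + 155*(3017/26) = -365 + 467635/26 = 458145/26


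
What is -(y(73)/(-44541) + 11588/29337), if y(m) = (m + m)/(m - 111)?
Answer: -467086793/1182251763 ≈ -0.39508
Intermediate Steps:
y(m) = 2*m/(-111 + m) (y(m) = (2*m)/(-111 + m) = 2*m/(-111 + m))
-(y(73)/(-44541) + 11588/29337) = -((2*73/(-111 + 73))/(-44541) + 11588/29337) = -((2*73/(-38))*(-1/44541) + 11588*(1/29337)) = -((2*73*(-1/38))*(-1/44541) + 11588/29337) = -(-73/19*(-1/44541) + 11588/29337) = -(73/846279 + 11588/29337) = -1*467086793/1182251763 = -467086793/1182251763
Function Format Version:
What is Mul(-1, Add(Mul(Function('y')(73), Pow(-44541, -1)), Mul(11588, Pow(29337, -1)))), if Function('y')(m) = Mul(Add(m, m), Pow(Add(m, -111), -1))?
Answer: Rational(-467086793, 1182251763) ≈ -0.39508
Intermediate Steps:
Function('y')(m) = Mul(2, m, Pow(Add(-111, m), -1)) (Function('y')(m) = Mul(Mul(2, m), Pow(Add(-111, m), -1)) = Mul(2, m, Pow(Add(-111, m), -1)))
Mul(-1, Add(Mul(Function('y')(73), Pow(-44541, -1)), Mul(11588, Pow(29337, -1)))) = Mul(-1, Add(Mul(Mul(2, 73, Pow(Add(-111, 73), -1)), Pow(-44541, -1)), Mul(11588, Pow(29337, -1)))) = Mul(-1, Add(Mul(Mul(2, 73, Pow(-38, -1)), Rational(-1, 44541)), Mul(11588, Rational(1, 29337)))) = Mul(-1, Add(Mul(Mul(2, 73, Rational(-1, 38)), Rational(-1, 44541)), Rational(11588, 29337))) = Mul(-1, Add(Mul(Rational(-73, 19), Rational(-1, 44541)), Rational(11588, 29337))) = Mul(-1, Add(Rational(73, 846279), Rational(11588, 29337))) = Mul(-1, Rational(467086793, 1182251763)) = Rational(-467086793, 1182251763)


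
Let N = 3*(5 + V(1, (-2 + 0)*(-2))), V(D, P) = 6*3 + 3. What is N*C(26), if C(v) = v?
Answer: 2028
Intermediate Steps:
V(D, P) = 21 (V(D, P) = 18 + 3 = 21)
N = 78 (N = 3*(5 + 21) = 3*26 = 78)
N*C(26) = 78*26 = 2028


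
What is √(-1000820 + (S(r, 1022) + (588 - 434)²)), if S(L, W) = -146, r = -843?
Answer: 5*I*√39090 ≈ 988.56*I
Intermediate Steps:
√(-1000820 + (S(r, 1022) + (588 - 434)²)) = √(-1000820 + (-146 + (588 - 434)²)) = √(-1000820 + (-146 + 154²)) = √(-1000820 + (-146 + 23716)) = √(-1000820 + 23570) = √(-977250) = 5*I*√39090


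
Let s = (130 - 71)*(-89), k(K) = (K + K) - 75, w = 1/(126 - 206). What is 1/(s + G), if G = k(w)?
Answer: -40/213041 ≈ -0.00018776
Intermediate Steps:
w = -1/80 (w = 1/(-80) = -1/80 ≈ -0.012500)
k(K) = -75 + 2*K (k(K) = 2*K - 75 = -75 + 2*K)
s = -5251 (s = 59*(-89) = -5251)
G = -3001/40 (G = -75 + 2*(-1/80) = -75 - 1/40 = -3001/40 ≈ -75.025)
1/(s + G) = 1/(-5251 - 3001/40) = 1/(-213041/40) = -40/213041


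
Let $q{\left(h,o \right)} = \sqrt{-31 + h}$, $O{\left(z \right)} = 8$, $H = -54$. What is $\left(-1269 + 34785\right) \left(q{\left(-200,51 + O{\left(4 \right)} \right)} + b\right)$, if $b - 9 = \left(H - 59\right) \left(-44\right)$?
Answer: $166943196 + 33516 i \sqrt{231} \approx 1.6694 \cdot 10^{8} + 5.094 \cdot 10^{5} i$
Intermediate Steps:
$b = 4981$ ($b = 9 + \left(-54 - 59\right) \left(-44\right) = 9 - -4972 = 9 + 4972 = 4981$)
$\left(-1269 + 34785\right) \left(q{\left(-200,51 + O{\left(4 \right)} \right)} + b\right) = \left(-1269 + 34785\right) \left(\sqrt{-31 - 200} + 4981\right) = 33516 \left(\sqrt{-231} + 4981\right) = 33516 \left(i \sqrt{231} + 4981\right) = 33516 \left(4981 + i \sqrt{231}\right) = 166943196 + 33516 i \sqrt{231}$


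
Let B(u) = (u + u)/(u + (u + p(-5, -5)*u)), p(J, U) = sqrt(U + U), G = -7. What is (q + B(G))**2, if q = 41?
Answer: (3444*sqrt(10) + 4877*I)/(2*sqrt(10) + 3*I) ≈ 1704.3 - 37.302*I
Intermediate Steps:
p(J, U) = sqrt(2)*sqrt(U) (p(J, U) = sqrt(2*U) = sqrt(2)*sqrt(U))
B(u) = 2*u/(2*u + I*u*sqrt(10)) (B(u) = (u + u)/(u + (u + (sqrt(2)*sqrt(-5))*u)) = (2*u)/(u + (u + (sqrt(2)*(I*sqrt(5)))*u)) = (2*u)/(u + (u + (I*sqrt(10))*u)) = (2*u)/(u + (u + I*u*sqrt(10))) = (2*u)/(2*u + I*u*sqrt(10)) = 2*u/(2*u + I*u*sqrt(10)))
(q + B(G))**2 = (41 + (2/7 - I*sqrt(10)/7))**2 = (289/7 - I*sqrt(10)/7)**2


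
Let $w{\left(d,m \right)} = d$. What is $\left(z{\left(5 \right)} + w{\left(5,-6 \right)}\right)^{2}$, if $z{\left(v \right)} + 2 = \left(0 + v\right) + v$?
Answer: $169$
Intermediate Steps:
$z{\left(v \right)} = -2 + 2 v$ ($z{\left(v \right)} = -2 + \left(\left(0 + v\right) + v\right) = -2 + \left(v + v\right) = -2 + 2 v$)
$\left(z{\left(5 \right)} + w{\left(5,-6 \right)}\right)^{2} = \left(\left(-2 + 2 \cdot 5\right) + 5\right)^{2} = \left(\left(-2 + 10\right) + 5\right)^{2} = \left(8 + 5\right)^{2} = 13^{2} = 169$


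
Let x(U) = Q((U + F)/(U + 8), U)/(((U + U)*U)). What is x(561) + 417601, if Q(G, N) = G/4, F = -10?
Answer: 598259365269743/1432609992 ≈ 4.1760e+5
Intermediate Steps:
Q(G, N) = G/4 (Q(G, N) = G*(¼) = G/4)
x(U) = (-10 + U)/(8*U²*(8 + U)) (x(U) = (((U - 10)/(U + 8))/4)/(((U + U)*U)) = (((-10 + U)/(8 + U))/4)/(((2*U)*U)) = (((-10 + U)/(8 + U))/4)/((2*U²)) = ((-10 + U)/(4*(8 + U)))*(1/(2*U²)) = (-10 + U)/(8*U²*(8 + U)))
x(561) + 417601 = (⅛)*(-10 + 561)/(561²*(8 + 561)) + 417601 = (⅛)*(1/314721)*551/569 + 417601 = (⅛)*(1/314721)*(1/569)*551 + 417601 = 551/1432609992 + 417601 = 598259365269743/1432609992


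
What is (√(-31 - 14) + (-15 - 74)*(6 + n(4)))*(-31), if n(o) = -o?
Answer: 5518 - 93*I*√5 ≈ 5518.0 - 207.95*I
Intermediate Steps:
(√(-31 - 14) + (-15 - 74)*(6 + n(4)))*(-31) = (√(-31 - 14) + (-15 - 74)*(6 - 1*4))*(-31) = (√(-45) - 89*(6 - 4))*(-31) = (3*I*√5 - 89*2)*(-31) = (3*I*√5 - 178)*(-31) = (-178 + 3*I*√5)*(-31) = 5518 - 93*I*√5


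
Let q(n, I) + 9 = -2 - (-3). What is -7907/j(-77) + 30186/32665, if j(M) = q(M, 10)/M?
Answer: -19887484447/261320 ≈ -76104.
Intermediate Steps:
q(n, I) = -8 (q(n, I) = -9 + (-2 - (-3)) = -9 + (-2 - 1*(-3)) = -9 + (-2 + 3) = -9 + 1 = -8)
j(M) = -8/M
-7907/j(-77) + 30186/32665 = -7907/((-8/(-77))) + 30186/32665 = -7907/((-8*(-1/77))) + 30186*(1/32665) = -7907/8/77 + 30186/32665 = -7907*77/8 + 30186/32665 = -608839/8 + 30186/32665 = -19887484447/261320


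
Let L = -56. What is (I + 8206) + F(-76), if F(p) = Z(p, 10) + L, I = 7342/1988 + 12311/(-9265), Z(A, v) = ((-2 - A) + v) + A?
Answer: 75152141461/9209410 ≈ 8160.4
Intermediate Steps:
Z(A, v) = -2 + v (Z(A, v) = (-2 + v - A) + A = -2 + v)
I = 21774681/9209410 (I = 7342*(1/1988) + 12311*(-1/9265) = 3671/994 - 12311/9265 = 21774681/9209410 ≈ 2.3644)
F(p) = -48 (F(p) = (-2 + 10) - 56 = 8 - 56 = -48)
(I + 8206) + F(-76) = (21774681/9209410 + 8206) - 48 = 75594193141/9209410 - 48 = 75152141461/9209410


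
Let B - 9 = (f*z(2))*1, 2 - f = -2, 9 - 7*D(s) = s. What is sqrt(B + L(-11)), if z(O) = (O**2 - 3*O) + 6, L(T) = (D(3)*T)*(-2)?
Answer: sqrt(2149)/7 ≈ 6.6225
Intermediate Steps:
D(s) = 9/7 - s/7
L(T) = -12*T/7 (L(T) = ((9/7 - 1/7*3)*T)*(-2) = ((9/7 - 3/7)*T)*(-2) = (6*T/7)*(-2) = -12*T/7)
z(O) = 6 + O**2 - 3*O
f = 4 (f = 2 - 1*(-2) = 2 + 2 = 4)
B = 25 (B = 9 + (4*(6 + 2**2 - 3*2))*1 = 9 + (4*(6 + 4 - 6))*1 = 9 + (4*4)*1 = 9 + 16*1 = 9 + 16 = 25)
sqrt(B + L(-11)) = sqrt(25 - 12/7*(-11)) = sqrt(25 + 132/7) = sqrt(307/7) = sqrt(2149)/7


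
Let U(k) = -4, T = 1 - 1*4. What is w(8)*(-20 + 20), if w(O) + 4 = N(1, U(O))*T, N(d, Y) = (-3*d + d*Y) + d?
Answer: 0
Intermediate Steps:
T = -3 (T = 1 - 4 = -3)
N(d, Y) = -2*d + Y*d (N(d, Y) = (-3*d + Y*d) + d = -2*d + Y*d)
w(O) = 14 (w(O) = -4 + (1*(-2 - 4))*(-3) = -4 + (1*(-6))*(-3) = -4 - 6*(-3) = -4 + 18 = 14)
w(8)*(-20 + 20) = 14*(-20 + 20) = 14*0 = 0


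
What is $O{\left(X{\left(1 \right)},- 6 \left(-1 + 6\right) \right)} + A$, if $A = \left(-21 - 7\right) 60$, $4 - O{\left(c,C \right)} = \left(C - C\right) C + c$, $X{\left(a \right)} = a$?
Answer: $-1677$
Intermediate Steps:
$O{\left(c,C \right)} = 4 - c$ ($O{\left(c,C \right)} = 4 - \left(\left(C - C\right) C + c\right) = 4 - \left(0 C + c\right) = 4 - \left(0 + c\right) = 4 - c$)
$A = -1680$ ($A = \left(-28\right) 60 = -1680$)
$O{\left(X{\left(1 \right)},- 6 \left(-1 + 6\right) \right)} + A = \left(4 - 1\right) - 1680 = 3 - 1680 = -1677$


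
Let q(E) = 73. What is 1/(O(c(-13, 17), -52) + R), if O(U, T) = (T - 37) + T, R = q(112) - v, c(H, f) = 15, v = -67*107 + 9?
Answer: 1/7092 ≈ 0.00014100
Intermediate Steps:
v = -7160 (v = -7169 + 9 = -7160)
R = 7233 (R = 73 - 1*(-7160) = 73 + 7160 = 7233)
O(U, T) = -37 + 2*T (O(U, T) = (-37 + T) + T = -37 + 2*T)
1/(O(c(-13, 17), -52) + R) = 1/((-37 + 2*(-52)) + 7233) = 1/((-37 - 104) + 7233) = 1/(-141 + 7233) = 1/7092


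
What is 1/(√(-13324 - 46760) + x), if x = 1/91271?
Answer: 91271/500523479677045 - 49982372646*I*√1669/500523479677045 ≈ 1.8235e-10 - 0.0040796*I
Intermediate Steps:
x = 1/91271 ≈ 1.0956e-5
1/(√(-13324 - 46760) + x) = 1/(√(-13324 - 46760) + 1/91271) = 1/(√(-60084) + 1/91271) = 1/(6*I*√1669 + 1/91271) = 1/(1/91271 + 6*I*√1669)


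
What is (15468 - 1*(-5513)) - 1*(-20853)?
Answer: 41834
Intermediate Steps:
(15468 - 1*(-5513)) - 1*(-20853) = (15468 + 5513) + 20853 = 20981 + 20853 = 41834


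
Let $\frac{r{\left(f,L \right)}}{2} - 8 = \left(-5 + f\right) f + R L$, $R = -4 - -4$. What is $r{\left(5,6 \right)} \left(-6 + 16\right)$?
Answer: $160$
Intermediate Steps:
$R = 0$ ($R = -4 + 4 = 0$)
$r{\left(f,L \right)} = 16 + 2 f \left(-5 + f\right)$ ($r{\left(f,L \right)} = 16 + 2 \left(\left(-5 + f\right) f + 0 L\right) = 16 + 2 \left(f \left(-5 + f\right) + 0\right) = 16 + 2 f \left(-5 + f\right)$)
$r{\left(5,6 \right)} \left(-6 + 16\right) = \left(16 - 50 + 2 \cdot 5^{2}\right) \left(-6 + 16\right) = \left(16 - 50 + 2 \cdot 25\right) 10 = \left(16 - 50 + 50\right) 10 = 16 \cdot 10 = 160$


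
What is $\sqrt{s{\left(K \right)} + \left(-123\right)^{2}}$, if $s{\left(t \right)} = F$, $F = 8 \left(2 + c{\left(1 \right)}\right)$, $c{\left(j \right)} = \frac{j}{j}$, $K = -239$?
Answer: $\sqrt{15153} \approx 123.1$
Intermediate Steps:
$c{\left(j \right)} = 1$
$F = 24$ ($F = 8 \left(2 + 1\right) = 8 \cdot 3 = 24$)
$s{\left(t \right)} = 24$
$\sqrt{s{\left(K \right)} + \left(-123\right)^{2}} = \sqrt{24 + \left(-123\right)^{2}} = \sqrt{24 + 15129} = \sqrt{15153}$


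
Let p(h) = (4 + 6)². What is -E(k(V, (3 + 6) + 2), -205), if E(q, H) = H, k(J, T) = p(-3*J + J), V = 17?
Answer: 205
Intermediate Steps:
p(h) = 100 (p(h) = 10² = 100)
k(J, T) = 100
-E(k(V, (3 + 6) + 2), -205) = -1*(-205) = 205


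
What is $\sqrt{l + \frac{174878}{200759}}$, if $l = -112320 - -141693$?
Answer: $\frac{\sqrt{1183889672359615}}{200759} \approx 171.39$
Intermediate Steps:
$l = 29373$ ($l = -112320 + 141693 = 29373$)
$\sqrt{l + \frac{174878}{200759}} = \sqrt{29373 + \frac{174878}{200759}} = \sqrt{\frac{5897068985}{200759}} = \frac{\sqrt{1183889672359615}}{200759}$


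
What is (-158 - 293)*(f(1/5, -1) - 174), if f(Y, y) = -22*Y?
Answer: 402292/5 ≈ 80458.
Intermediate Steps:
(-158 - 293)*(f(1/5, -1) - 174) = (-158 - 293)*(-22/5 - 174) = -451*(-22*⅕ - 174) = -451*(-22/5 - 174) = -451*(-892/5) = 402292/5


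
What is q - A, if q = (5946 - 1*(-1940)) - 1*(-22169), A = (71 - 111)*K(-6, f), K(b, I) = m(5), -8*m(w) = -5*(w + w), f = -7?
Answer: 30305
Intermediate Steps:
m(w) = 5*w/4 (m(w) = -(-5)*(w + w)/8 = -(-5)*2*w/8 = -(-5)*w/4 = 5*w/4)
K(b, I) = 25/4 (K(b, I) = (5/4)*5 = 25/4)
A = -250 (A = (71 - 111)*(25/4) = -40*25/4 = -250)
q = 30055 (q = (5946 + 1940) + 22169 = 7886 + 22169 = 30055)
q - A = 30055 - 1*(-250) = 30055 + 250 = 30305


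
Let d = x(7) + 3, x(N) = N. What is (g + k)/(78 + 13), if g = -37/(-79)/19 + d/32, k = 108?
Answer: 2601825/2185456 ≈ 1.1905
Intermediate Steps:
d = 10 (d = 7 + 3 = 10)
g = 8097/24016 (g = -37/(-79)/19 + 10/32 = -37*(-1/79)*(1/19) + 10*(1/32) = (37/79)*(1/19) + 5/16 = 37/1501 + 5/16 = 8097/24016 ≈ 0.33715)
(g + k)/(78 + 13) = (8097/24016 + 108)/(78 + 13) = (2601825/24016)/91 = (1/91)*(2601825/24016) = 2601825/2185456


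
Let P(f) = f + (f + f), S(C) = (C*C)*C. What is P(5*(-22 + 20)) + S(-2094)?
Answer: -9181846614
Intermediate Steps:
S(C) = C**3 (S(C) = C**2*C = C**3)
P(f) = 3*f (P(f) = f + 2*f = 3*f)
P(5*(-22 + 20)) + S(-2094) = 3*(5*(-22 + 20)) + (-2094)**3 = 3*(5*(-2)) - 9181846584 = 3*(-10) - 9181846584 = -30 - 9181846584 = -9181846614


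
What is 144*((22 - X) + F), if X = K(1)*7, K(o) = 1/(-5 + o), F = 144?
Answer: 24156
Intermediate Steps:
X = -7/4 (X = 7/(-5 + 1) = 7/(-4) = -¼*7 = -7/4 ≈ -1.7500)
144*((22 - X) + F) = 144*((22 - 1*(-7/4)) + 144) = 144*((22 + 7/4) + 144) = 144*(95/4 + 144) = 144*(671/4) = 24156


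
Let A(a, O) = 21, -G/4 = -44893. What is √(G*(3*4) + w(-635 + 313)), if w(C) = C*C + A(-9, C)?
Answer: √2258569 ≈ 1502.9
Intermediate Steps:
G = 179572 (G = -4*(-44893) = 179572)
w(C) = 21 + C² (w(C) = C*C + 21 = C² + 21 = 21 + C²)
√(G*(3*4) + w(-635 + 313)) = √(179572*(3*4) + (21 + (-635 + 313)²)) = √(179572*12 + (21 + (-322)²)) = √(2154864 + (21 + 103684)) = √(2154864 + 103705) = √2258569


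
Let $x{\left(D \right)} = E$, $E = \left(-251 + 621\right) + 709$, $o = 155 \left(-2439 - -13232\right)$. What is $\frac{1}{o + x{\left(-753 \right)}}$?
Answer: $\frac{1}{1673994} \approx 5.9737 \cdot 10^{-7}$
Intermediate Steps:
$o = 1672915$ ($o = 155 \left(-2439 + 13232\right) = 155 \cdot 10793 = 1672915$)
$E = 1079$ ($E = 370 + 709 = 1079$)
$x{\left(D \right)} = 1079$
$\frac{1}{o + x{\left(-753 \right)}} = \frac{1}{1672915 + 1079} = \frac{1}{1673994}$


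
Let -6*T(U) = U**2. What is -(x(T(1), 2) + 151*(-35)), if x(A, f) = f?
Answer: 5283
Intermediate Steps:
T(U) = -U**2/6
-(x(T(1), 2) + 151*(-35)) = -(2 + 151*(-35)) = -(2 - 5285) = -1*(-5283) = 5283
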